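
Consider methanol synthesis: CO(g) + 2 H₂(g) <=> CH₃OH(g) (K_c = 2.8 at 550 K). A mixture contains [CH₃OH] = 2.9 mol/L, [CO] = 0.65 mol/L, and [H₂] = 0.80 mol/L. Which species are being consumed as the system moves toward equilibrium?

CH₃OH (products)

Q_c = [CH₃OH] / ([CO]·[H₂]²) = (2.9) / ((0.65)·(0.80)²) = 7.0
Q_c = 7.0 > K_c = 2.8: net reverse reaction.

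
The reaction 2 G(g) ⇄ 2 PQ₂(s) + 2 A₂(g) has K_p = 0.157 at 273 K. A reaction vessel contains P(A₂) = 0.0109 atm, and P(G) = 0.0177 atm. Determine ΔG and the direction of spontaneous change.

(PQ₂ is a pure solid — omitted from Q_p.)
Q_p = P(A₂)² / P(G)² = (0.0109)² / (0.0177)² = 0.379
ΔG = RT ln(Q_p/K_p) = (8.314 J mol⁻¹ K⁻¹)(273 K) × ln(0.379/0.157)
   = (2.270 kJ/mol)(0.8813) = 2.00 kJ/mol
ΔG > 0, so the forward reaction is non-spontaneous (proceeds in reverse).

ΔG = 2.00 kJ/mol; the forward reaction is non-spontaneous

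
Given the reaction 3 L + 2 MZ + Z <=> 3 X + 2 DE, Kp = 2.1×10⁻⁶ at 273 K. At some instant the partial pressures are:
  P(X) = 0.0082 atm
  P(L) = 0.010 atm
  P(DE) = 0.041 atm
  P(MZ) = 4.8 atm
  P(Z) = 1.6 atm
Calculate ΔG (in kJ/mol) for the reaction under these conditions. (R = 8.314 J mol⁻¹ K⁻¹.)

Qp = P(X)³·P(DE)² / (P(L)³·P(MZ)²·P(Z)) = (0.0082)³·(0.041)² / ((0.010)³·(4.8)²·(1.6)) = 2.51×10⁻⁵
ΔG = RT ln(Qp/Kp) = (8.314 J mol⁻¹ K⁻¹)(273 K) × ln(2.51×10⁻⁵/2.1×10⁻⁶)
   = (2.270 kJ/mol)(2.481) = 5.63 kJ/mol
ΔG > 0, so the forward reaction is non-spontaneous (proceeds in reverse).

ΔG = 5.63 kJ/mol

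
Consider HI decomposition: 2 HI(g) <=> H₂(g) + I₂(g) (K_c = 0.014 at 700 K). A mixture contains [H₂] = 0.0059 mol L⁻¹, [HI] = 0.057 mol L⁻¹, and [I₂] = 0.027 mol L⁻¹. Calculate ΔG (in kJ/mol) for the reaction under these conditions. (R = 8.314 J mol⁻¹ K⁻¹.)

Q_c = [H₂]·[I₂] / [HI]² = (0.0059)·(0.027) / (0.057)² = 0.0490
ΔG = RT ln(Q_c/K_c) = (8.314 J mol⁻¹ K⁻¹)(700 K) × ln(0.0490/0.014)
   = (5.820 kJ/mol)(1.253) = 7.29 kJ/mol
ΔG > 0, so the forward reaction is non-spontaneous (proceeds in reverse).

ΔG = 7.29 kJ/mol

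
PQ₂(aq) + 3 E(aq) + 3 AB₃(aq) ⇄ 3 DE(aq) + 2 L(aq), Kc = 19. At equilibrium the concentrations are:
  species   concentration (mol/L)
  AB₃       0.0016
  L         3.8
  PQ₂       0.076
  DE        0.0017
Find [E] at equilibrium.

[E] = 2.3 mol/L

At equilibrium, Kc = [DE]³·[L]² / ([PQ₂]·[E]³·[AB₃]³) = 19.
(0.0017)³·(3.8)² / ((0.076)·([E])³·(0.0016)³) = 19
[E]³ = 12.0 ⇒ [E] = 2.3 mol/L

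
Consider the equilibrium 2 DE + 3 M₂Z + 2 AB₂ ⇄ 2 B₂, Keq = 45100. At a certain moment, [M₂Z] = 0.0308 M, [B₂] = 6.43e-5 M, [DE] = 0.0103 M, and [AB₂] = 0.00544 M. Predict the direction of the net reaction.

Q = [B₂]² / ([DE]²·[M₂Z]³·[AB₂]²) = (6.43e-5)² / ((0.0103)²·(0.0308)³·(0.00544)²) = 45100
Q = 45100 = Keq, so the system is already at equilibrium.

at equilibrium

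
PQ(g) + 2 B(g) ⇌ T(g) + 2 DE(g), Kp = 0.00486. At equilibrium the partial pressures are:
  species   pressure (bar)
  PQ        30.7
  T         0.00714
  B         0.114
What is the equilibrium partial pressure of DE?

At equilibrium, Kp = P(T)·P(DE)² / (P(PQ)·P(B)²) = 0.00486.
(0.00714)·(P(DE))² / ((30.7)·(0.114)²) = 0.00486
P(DE)² = 0.272 ⇒ P(DE) = 0.521 bar

P(DE) = 0.521 bar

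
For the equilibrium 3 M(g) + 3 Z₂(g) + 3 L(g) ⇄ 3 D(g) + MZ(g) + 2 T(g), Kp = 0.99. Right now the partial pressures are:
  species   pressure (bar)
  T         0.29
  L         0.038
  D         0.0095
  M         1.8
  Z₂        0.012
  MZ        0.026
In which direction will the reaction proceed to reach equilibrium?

Qp = P(D)³·P(MZ)·P(T)² / (P(M)³·P(Z₂)³·P(L)³) = (0.0095)³·(0.026)·(0.29)² / ((1.8)³·(0.012)³·(0.038)³) = 3.4
Qp = 3.4 > Kp = 0.99, so the reverse reaction proceeds.

reverse (toward reactants)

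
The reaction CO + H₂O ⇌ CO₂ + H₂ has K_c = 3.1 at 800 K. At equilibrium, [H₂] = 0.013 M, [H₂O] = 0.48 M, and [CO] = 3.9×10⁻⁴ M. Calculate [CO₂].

At equilibrium, K_c = [CO₂]·[H₂] / ([CO]·[H₂O]) = 3.1.
([CO₂])·(0.013) / ((3.9×10⁻⁴)·(0.48)) = 3.1
[CO₂] = 0.0446 = 0.045 M

[CO₂] = 0.045 M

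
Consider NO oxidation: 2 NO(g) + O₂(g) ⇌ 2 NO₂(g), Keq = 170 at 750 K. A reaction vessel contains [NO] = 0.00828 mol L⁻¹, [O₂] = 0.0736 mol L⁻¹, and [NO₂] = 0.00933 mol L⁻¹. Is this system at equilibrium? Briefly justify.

no; Q < K, reaction proceeds forward

Q = [NO₂]² / ([NO]²·[O₂]) = (0.00933)² / ((0.00828)²·(0.0736)) = 17.3
Q = 17.3 < Keq = 170: net forward reaction.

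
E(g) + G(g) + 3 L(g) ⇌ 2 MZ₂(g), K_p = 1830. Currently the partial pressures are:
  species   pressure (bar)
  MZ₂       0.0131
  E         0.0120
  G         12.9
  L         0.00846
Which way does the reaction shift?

Q_p = P(MZ₂)² / (P(E)·P(G)·P(L)³) = (0.0131)² / ((0.0120)·(12.9)·(0.00846)³) = 1830
Q_p = 1830 = K_p, so the system is already at equilibrium.

at equilibrium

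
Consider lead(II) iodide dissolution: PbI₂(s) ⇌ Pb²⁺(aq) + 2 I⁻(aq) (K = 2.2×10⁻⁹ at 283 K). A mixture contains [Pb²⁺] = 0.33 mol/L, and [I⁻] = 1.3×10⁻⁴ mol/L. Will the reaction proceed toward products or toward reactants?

to the left

(PbI₂ is a pure solid — omitted from Q.)
Q = [Pb²⁺]·[I⁻]² = (0.33)·(1.3×10⁻⁴)² = 5.6×10⁻⁹
Q = 5.6×10⁻⁹ > K = 2.2×10⁻⁹, so the reverse reaction proceeds.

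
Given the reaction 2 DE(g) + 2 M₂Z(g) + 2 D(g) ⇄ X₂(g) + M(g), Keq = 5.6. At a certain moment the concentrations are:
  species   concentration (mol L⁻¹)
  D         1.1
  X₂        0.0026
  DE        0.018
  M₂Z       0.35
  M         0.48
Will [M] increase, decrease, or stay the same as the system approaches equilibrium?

Q = [X₂]·[M] / ([DE]²·[M₂Z]²·[D]²) = (0.0026)·(0.48) / ((0.018)²·(0.35)²·(1.1)²) = 26
Q = 26 > Keq = 5.6: net reverse reaction.
M is a product, so it decreases.

decrease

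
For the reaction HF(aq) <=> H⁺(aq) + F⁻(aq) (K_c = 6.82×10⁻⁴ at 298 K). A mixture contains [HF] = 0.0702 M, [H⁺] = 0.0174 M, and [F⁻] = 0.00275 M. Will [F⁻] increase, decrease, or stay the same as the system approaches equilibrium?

Q_c = [H⁺]·[F⁻] / [HF] = (0.0174)·(0.00275) / (0.0702) = 6.82×10⁻⁴
Q_c = 6.82×10⁻⁴ = K_c; the system is at equilibrium.

stay the same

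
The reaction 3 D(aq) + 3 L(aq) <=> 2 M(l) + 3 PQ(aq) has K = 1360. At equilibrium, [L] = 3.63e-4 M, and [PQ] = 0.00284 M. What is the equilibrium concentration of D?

[D] = 0.706 M

(M is a pure liquid — omitted from K.)
At equilibrium, K = [PQ]³ / ([D]³·[L]³) = 1360.
(0.00284)³ / (([D])³·(3.63e-4)³) = 1360
[D]³ = 0.352 ⇒ [D] = 0.706 M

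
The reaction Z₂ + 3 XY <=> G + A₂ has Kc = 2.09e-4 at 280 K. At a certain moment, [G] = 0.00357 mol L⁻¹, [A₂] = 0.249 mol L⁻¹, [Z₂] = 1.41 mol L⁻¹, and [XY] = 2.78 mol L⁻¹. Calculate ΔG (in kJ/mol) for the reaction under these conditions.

Qc = [G]·[A₂] / ([Z₂]·[XY]³) = (0.00357)·(0.249) / ((1.41)·(2.78)³) = 2.93e-5
ΔG = RT ln(Qc/Kc) = (8.314 J mol⁻¹ K⁻¹)(280 K) × ln(2.93e-5/2.09e-4)
   = (2.328 kJ/mol)(-1.965) = -4.57 kJ/mol
ΔG < 0, so the forward reaction is spontaneous (proceeds forward).

ΔG = -4.57 kJ/mol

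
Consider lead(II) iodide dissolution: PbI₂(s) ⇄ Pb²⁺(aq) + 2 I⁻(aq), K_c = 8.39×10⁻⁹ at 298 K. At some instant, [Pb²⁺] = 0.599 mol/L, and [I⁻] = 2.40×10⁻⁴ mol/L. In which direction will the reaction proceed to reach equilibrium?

(PbI₂ is a pure solid — omitted from Q_c.)
Q_c = [Pb²⁺]·[I⁻]² = (0.599)·(2.40×10⁻⁴)² = 3.45×10⁻⁸
Q_c = 3.45×10⁻⁸ > K_c = 8.39×10⁻⁹, so the reverse reaction proceeds.

to the left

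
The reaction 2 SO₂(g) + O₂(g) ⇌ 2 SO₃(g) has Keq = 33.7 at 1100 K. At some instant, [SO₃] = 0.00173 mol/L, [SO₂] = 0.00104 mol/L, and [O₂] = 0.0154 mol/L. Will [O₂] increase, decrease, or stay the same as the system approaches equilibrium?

Q = [SO₃]² / ([SO₂]²·[O₂]) = (0.00173)² / ((0.00104)²·(0.0154)) = 180
Q = 180 > Keq = 33.7: net reverse reaction.
O₂ is a reactant, so it increases.

increase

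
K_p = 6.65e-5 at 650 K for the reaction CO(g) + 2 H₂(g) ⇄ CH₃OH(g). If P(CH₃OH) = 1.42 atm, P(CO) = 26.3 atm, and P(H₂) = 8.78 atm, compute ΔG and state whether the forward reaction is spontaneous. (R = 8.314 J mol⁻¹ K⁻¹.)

Q_p = P(CH₃OH) / (P(CO)·P(H₂)²) = (1.42) / ((26.3)·(8.78)²) = 7.00e-4
ΔG = RT ln(Q_p/K_p) = (8.314 J mol⁻¹ K⁻¹)(650 K) × ln(7.00e-4/6.65e-5)
   = (5.404 kJ/mol)(2.354) = 12.7 kJ/mol
ΔG > 0, so the forward reaction is non-spontaneous (proceeds in reverse).

ΔG = 12.7 kJ/mol; the forward reaction is non-spontaneous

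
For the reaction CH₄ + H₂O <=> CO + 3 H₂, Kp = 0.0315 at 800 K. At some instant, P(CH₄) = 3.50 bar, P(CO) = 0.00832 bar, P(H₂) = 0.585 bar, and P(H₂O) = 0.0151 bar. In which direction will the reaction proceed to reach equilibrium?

neither direction; the system is at equilibrium

Qp = P(CO)·P(H₂)³ / (P(CH₄)·P(H₂O)) = (0.00832)·(0.585)³ / ((3.50)·(0.0151)) = 0.0315
Qp = 0.0315 = Kp, so the system is already at equilibrium.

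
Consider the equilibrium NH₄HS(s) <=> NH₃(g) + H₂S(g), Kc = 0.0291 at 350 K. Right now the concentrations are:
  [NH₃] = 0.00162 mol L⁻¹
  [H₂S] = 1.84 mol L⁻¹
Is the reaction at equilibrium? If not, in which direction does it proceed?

in the forward direction

(NH₄HS is a pure solid — omitted from Qc.)
Qc = [NH₃]·[H₂S] = (0.00162)·(1.84) = 0.00298
Qc = 0.00298 < Kc = 0.0291, so the forward reaction proceeds.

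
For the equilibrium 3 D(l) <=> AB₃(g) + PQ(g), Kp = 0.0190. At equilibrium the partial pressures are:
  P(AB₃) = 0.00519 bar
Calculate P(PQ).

(D is a pure liquid — omitted from Kp.)
At equilibrium, Kp = P(AB₃)·P(PQ) = 0.0190.
(0.00519)·(P(PQ)) = 0.0190
P(PQ) = 3.66 bar

P(PQ) = 3.66 bar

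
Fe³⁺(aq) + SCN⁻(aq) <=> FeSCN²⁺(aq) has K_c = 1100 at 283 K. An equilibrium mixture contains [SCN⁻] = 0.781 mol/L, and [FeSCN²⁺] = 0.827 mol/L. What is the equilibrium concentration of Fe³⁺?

At equilibrium, K_c = [FeSCN²⁺] / ([Fe³⁺]·[SCN⁻]) = 1100.
(0.827) / (([Fe³⁺])·(0.781)) = 1100
[Fe³⁺] = 9.63×10⁻⁴ mol/L

[Fe³⁺] = 9.63×10⁻⁴ mol/L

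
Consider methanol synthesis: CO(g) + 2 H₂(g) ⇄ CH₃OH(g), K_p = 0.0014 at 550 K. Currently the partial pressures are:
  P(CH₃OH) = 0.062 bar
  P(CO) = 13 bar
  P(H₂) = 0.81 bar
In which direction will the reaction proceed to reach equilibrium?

reverse (toward reactants)

Q_p = P(CH₃OH) / (P(CO)·P(H₂)²) = (0.062) / ((13)·(0.81)²) = 0.0073
Q_p = 0.0073 > K_p = 0.0014, so the reverse reaction proceeds.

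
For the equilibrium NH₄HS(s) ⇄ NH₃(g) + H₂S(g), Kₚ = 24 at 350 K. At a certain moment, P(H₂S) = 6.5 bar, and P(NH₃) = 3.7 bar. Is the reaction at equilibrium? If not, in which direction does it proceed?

(NH₄HS is a pure solid — omitted from Qₚ.)
Qₚ = P(NH₃)·P(H₂S) = (3.7)·(6.5) = 24
Qₚ = 24 = Kₚ, so the system is already at equilibrium.

neither direction; the system is at equilibrium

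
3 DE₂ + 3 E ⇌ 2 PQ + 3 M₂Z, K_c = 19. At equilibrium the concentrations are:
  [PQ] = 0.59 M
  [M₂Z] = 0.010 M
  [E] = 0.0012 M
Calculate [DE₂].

[DE₂] = 2.2 M

At equilibrium, K_c = [PQ]²·[M₂Z]³ / ([DE₂]³·[E]³) = 19.
(0.59)²·(0.010)³ / (([DE₂])³·(0.0012)³) = 19
[DE₂]³ = 10.6 ⇒ [DE₂] = 2.2 M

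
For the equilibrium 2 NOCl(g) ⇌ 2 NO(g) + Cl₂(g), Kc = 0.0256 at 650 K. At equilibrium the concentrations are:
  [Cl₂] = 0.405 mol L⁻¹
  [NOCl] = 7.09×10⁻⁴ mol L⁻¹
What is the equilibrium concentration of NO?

[NO] = 1.78×10⁻⁴ mol L⁻¹

At equilibrium, Kc = [NO]²·[Cl₂] / [NOCl]² = 0.0256.
([NO])²·(0.405) / (7.09×10⁻⁴)² = 0.0256
[NO]² = 3.18×10⁻⁸ ⇒ [NO] = 1.78×10⁻⁴ mol L⁻¹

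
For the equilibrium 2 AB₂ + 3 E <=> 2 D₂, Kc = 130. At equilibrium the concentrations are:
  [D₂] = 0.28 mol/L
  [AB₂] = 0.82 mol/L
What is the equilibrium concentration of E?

At equilibrium, Kc = [D₂]² / ([AB₂]²·[E]³) = 130.
(0.28)² / ((0.82)²·([E])³) = 130
[E]³ = 8.97×10⁻⁴ ⇒ [E] = 0.096 mol/L

[E] = 0.096 mol/L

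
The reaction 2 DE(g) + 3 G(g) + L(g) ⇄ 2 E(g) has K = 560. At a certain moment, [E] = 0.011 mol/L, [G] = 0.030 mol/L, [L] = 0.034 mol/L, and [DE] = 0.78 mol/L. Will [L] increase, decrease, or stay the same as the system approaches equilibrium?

Q = [E]² / ([DE]²·[G]³·[L]) = (0.011)² / ((0.78)²·(0.030)³·(0.034)) = 220
Q = 220 < K = 560: net forward reaction.
L is a reactant, so it decreases.

decrease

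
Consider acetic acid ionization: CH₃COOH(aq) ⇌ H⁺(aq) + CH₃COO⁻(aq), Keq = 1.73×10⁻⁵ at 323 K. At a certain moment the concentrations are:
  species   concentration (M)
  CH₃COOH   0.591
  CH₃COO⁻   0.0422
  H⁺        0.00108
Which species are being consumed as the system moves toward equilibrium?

H⁺, CH₃COO⁻ (products)

Q = [H⁺]·[CH₃COO⁻] / [CH₃COOH] = (0.00108)·(0.0422) / (0.591) = 7.71×10⁻⁵
Q = 7.71×10⁻⁵ > Keq = 1.73×10⁻⁵: net reverse reaction.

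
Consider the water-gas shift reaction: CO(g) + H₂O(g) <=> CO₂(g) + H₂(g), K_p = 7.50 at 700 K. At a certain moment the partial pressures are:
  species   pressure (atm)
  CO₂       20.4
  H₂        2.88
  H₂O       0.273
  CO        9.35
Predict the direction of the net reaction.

Q_p = P(CO₂)·P(H₂) / (P(CO)·P(H₂O)) = (20.4)·(2.88) / ((9.35)·(0.273)) = 23.0
Q_p = 23.0 > K_p = 7.50, so the reverse reaction proceeds.

to the left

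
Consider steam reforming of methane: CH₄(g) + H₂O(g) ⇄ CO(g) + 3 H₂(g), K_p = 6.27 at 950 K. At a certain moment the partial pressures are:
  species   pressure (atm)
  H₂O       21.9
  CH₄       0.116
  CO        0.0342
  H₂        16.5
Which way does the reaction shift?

toward reactants

Q_p = P(CO)·P(H₂)³ / (P(CH₄)·P(H₂O)) = (0.0342)·(16.5)³ / ((0.116)·(21.9)) = 60.5
Q_p = 60.5 > K_p = 6.27, so the reverse reaction proceeds.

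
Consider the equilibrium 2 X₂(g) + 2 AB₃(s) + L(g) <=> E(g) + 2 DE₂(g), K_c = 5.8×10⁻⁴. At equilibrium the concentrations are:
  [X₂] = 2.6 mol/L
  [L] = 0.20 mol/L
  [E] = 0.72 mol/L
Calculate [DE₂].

[DE₂] = 0.033 mol/L

(AB₃ is a pure solid — omitted from K_c.)
At equilibrium, K_c = [E]·[DE₂]² / ([X₂]²·[L]) = 5.8×10⁻⁴.
(0.72)·([DE₂])² / ((2.6)²·(0.20)) = 5.8×10⁻⁴
[DE₂]² = 0.00109 ⇒ [DE₂] = 0.033 mol/L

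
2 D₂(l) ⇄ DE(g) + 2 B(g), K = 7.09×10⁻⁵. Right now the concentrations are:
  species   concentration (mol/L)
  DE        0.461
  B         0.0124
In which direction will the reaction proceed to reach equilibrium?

at equilibrium

(D₂ is a pure liquid — omitted from Q.)
Q = [DE]·[B]² = (0.461)·(0.0124)² = 7.09×10⁻⁵
Q = 7.09×10⁻⁵ = K, so the system is already at equilibrium.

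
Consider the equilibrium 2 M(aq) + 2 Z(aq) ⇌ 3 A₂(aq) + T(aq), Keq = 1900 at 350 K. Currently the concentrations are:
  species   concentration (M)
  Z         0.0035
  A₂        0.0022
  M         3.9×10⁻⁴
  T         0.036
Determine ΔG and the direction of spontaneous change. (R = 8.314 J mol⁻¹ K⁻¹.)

ΔG = -6.47 kJ/mol; the forward reaction is spontaneous

Q = [A₂]³·[T] / ([M]²·[Z]²) = (0.0022)³·(0.036) / ((3.9×10⁻⁴)²·(0.0035)²) = 206
ΔG = RT ln(Q/Keq) = (8.314 J mol⁻¹ K⁻¹)(350 K) × ln(206/1900)
   = (2.910 kJ/mol)(-2.222) = -6.47 kJ/mol
ΔG < 0, so the forward reaction is spontaneous (proceeds forward).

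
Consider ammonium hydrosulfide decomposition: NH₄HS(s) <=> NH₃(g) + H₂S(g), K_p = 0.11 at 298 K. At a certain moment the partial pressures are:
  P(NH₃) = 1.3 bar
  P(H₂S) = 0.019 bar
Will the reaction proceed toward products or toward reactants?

toward products

(NH₄HS is a pure solid — omitted from Q_p.)
Q_p = P(NH₃)·P(H₂S) = (1.3)·(0.019) = 0.025
Q_p = 0.025 < K_p = 0.11, so the forward reaction proceeds.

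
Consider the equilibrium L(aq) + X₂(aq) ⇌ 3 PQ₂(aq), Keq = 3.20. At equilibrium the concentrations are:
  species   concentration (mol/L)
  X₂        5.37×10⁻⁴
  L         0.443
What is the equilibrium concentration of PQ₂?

At equilibrium, Keq = [PQ₂]³ / ([L]·[X₂]) = 3.20.
([PQ₂])³ / ((0.443)·(5.37×10⁻⁴)) = 3.20
[PQ₂]³ = 7.61×10⁻⁴ ⇒ [PQ₂] = 0.0913 mol/L

[PQ₂] = 0.0913 mol/L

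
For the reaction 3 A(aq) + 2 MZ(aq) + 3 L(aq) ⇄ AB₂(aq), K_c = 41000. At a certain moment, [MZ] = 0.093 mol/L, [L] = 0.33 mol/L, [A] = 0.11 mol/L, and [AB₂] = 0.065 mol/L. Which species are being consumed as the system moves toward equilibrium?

AB₂ (products)

Q_c = [AB₂] / ([A]³·[MZ]²·[L]³) = (0.065) / ((0.11)³·(0.093)²·(0.33)³) = 1.6×10⁵
Q_c = 1.6×10⁵ > K_c = 41000: net reverse reaction.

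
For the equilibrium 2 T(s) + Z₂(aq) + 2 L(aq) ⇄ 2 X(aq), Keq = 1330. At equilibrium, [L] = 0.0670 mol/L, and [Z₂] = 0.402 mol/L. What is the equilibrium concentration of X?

[X] = 1.55 mol/L

(T is a pure solid — omitted from Keq.)
At equilibrium, Keq = [X]² / ([Z₂]·[L]²) = 1330.
([X])² / ((0.402)·(0.0670)²) = 1330
[X]² = 2.40 ⇒ [X] = 1.55 mol/L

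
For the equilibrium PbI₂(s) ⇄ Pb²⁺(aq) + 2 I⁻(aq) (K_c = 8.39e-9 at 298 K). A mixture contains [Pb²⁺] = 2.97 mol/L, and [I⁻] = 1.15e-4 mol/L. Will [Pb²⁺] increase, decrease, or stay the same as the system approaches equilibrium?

(PbI₂ is a pure solid — omitted from Q_c.)
Q_c = [Pb²⁺]·[I⁻]² = (2.97)·(1.15e-4)² = 3.93e-8
Q_c = 3.93e-8 > K_c = 8.39e-9: net reverse reaction.
Pb²⁺ is a product, so it decreases.

decrease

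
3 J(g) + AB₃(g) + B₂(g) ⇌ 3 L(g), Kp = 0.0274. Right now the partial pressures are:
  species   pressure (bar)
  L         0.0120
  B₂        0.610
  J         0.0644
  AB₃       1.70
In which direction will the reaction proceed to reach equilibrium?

Qp = P(L)³ / (P(J)³·P(AB₃)·P(B₂)) = (0.0120)³ / ((0.0644)³·(1.70)·(0.610)) = 0.00624
Qp = 0.00624 < Kp = 0.0274, so the forward reaction proceeds.

toward products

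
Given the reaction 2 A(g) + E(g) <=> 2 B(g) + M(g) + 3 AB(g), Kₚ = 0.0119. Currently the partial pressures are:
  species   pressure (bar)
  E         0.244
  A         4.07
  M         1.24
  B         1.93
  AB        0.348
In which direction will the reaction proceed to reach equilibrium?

to the left

Qₚ = P(B)²·P(M)·P(AB)³ / (P(A)²·P(E)) = (1.93)²·(1.24)·(0.348)³ / ((4.07)²·(0.244)) = 0.0482
Qₚ = 0.0482 > Kₚ = 0.0119, so the reverse reaction proceeds.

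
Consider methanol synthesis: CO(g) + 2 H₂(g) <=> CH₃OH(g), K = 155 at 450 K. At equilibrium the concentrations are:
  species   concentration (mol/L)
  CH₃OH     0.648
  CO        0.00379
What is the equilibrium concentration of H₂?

[H₂] = 1.05 mol/L

At equilibrium, K = [CH₃OH] / ([CO]·[H₂]²) = 155.
(0.648) / ((0.00379)·([H₂])²) = 155
[H₂]² = 1.10 ⇒ [H₂] = 1.05 mol/L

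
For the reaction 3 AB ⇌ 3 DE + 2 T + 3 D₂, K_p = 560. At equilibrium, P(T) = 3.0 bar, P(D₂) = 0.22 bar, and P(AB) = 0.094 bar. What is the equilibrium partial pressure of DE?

P(DE) = 1.7 bar

At equilibrium, K_p = P(DE)³·P(T)²·P(D₂)³ / P(AB)³ = 560.
(P(DE))³·(3.0)²·(0.22)³ / (0.094)³ = 560
P(DE)³ = 4.85 ⇒ P(DE) = 1.7 bar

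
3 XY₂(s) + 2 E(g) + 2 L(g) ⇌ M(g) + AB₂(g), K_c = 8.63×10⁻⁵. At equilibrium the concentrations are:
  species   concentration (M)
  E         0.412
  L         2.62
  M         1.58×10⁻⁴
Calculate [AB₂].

[AB₂] = 0.636 M

(XY₂ is a pure solid — omitted from K_c.)
At equilibrium, K_c = [M]·[AB₂] / ([E]²·[L]²) = 8.63×10⁻⁵.
(1.58×10⁻⁴)·([AB₂]) / ((0.412)²·(2.62)²) = 8.63×10⁻⁵
[AB₂] = 0.636 M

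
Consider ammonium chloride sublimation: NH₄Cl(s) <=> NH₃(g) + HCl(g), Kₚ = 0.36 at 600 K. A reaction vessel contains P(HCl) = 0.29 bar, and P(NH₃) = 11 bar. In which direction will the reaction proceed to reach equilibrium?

(NH₄Cl is a pure solid — omitted from Qₚ.)
Qₚ = P(NH₃)·P(HCl) = (11)·(0.29) = 3.2
Qₚ = 3.2 > Kₚ = 0.36, so the reverse reaction proceeds.

reverse (toward reactants)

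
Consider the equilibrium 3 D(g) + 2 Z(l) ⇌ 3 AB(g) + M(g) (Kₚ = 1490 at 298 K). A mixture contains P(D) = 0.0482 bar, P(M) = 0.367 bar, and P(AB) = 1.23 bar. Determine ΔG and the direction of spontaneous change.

ΔG = 3.49 kJ/mol; the forward reaction is non-spontaneous

(Z is a pure liquid — omitted from Qₚ.)
Qₚ = P(AB)³·P(M) / P(D)³ = (1.23)³·(0.367) / (0.0482)³ = 6100
ΔG = RT ln(Qₚ/Kₚ) = (8.314 J mol⁻¹ K⁻¹)(298 K) × ln(6100/1490)
   = (2.478 kJ/mol)(1.410) = 3.49 kJ/mol
ΔG > 0, so the forward reaction is non-spontaneous (proceeds in reverse).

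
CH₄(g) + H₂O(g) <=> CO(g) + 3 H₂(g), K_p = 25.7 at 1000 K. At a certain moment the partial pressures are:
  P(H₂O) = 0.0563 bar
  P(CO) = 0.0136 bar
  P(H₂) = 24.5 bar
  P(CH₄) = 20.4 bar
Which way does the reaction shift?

reverse (toward reactants)

Q_p = P(CO)·P(H₂)³ / (P(CH₄)·P(H₂O)) = (0.0136)·(24.5)³ / ((20.4)·(0.0563)) = 174
Q_p = 174 > K_p = 25.7, so the reverse reaction proceeds.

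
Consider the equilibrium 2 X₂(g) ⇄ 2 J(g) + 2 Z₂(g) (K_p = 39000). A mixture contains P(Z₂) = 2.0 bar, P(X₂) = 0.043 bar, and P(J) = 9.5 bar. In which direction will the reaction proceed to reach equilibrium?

Q_p = P(J)²·P(Z₂)² / P(X₂)² = (9.5)²·(2.0)² / (0.043)² = 2.0×10⁵
Q_p = 2.0×10⁵ > K_p = 39000, so the reverse reaction proceeds.

in the reverse direction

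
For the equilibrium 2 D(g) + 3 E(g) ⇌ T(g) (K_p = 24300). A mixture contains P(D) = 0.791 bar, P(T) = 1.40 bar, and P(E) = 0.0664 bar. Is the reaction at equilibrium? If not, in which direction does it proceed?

toward products

Q_p = P(T) / (P(D)²·P(E)³) = (1.40) / ((0.791)²·(0.0664)³) = 7640
Q_p = 7640 < K_p = 24300, so the forward reaction proceeds.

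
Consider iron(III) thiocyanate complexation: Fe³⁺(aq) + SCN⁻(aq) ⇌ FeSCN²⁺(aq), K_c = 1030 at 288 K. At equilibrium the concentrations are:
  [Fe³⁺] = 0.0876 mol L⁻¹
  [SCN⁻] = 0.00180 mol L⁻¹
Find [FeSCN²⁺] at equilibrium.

[FeSCN²⁺] = 0.162 mol L⁻¹

At equilibrium, K_c = [FeSCN²⁺] / ([Fe³⁺]·[SCN⁻]) = 1030.
([FeSCN²⁺]) / ((0.0876)·(0.00180)) = 1030
[FeSCN²⁺] = 0.162 mol L⁻¹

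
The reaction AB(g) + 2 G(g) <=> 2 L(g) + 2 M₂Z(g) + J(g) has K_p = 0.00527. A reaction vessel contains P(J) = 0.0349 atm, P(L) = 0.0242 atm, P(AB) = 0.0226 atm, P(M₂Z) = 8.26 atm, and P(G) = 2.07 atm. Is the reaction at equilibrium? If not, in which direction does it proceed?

toward reactants

Q_p = P(L)²·P(M₂Z)²·P(J) / (P(AB)·P(G)²) = (0.0242)²·(8.26)²·(0.0349) / ((0.0226)·(2.07)²) = 0.0144
Q_p = 0.0144 > K_p = 0.00527, so the reverse reaction proceeds.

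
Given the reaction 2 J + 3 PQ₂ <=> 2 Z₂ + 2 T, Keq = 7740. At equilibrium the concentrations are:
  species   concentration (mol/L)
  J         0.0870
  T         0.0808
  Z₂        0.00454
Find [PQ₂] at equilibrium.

[PQ₂] = 0.00132 mol/L

At equilibrium, Keq = [Z₂]²·[T]² / ([J]²·[PQ₂]³) = 7740.
(0.00454)²·(0.0808)² / ((0.0870)²·([PQ₂])³) = 7740
[PQ₂]³ = 2.30e-9 ⇒ [PQ₂] = 0.00132 mol/L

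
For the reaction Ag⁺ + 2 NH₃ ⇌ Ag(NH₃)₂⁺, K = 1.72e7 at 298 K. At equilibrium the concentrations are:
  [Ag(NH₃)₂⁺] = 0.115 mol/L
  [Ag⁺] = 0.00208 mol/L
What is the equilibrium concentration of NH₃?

[NH₃] = 0.00179 mol/L

At equilibrium, K = [Ag(NH₃)₂⁺] / ([Ag⁺]·[NH₃]²) = 1.72e7.
(0.115) / ((0.00208)·([NH₃])²) = 1.72e7
[NH₃]² = 3.21e-6 ⇒ [NH₃] = 0.00179 mol/L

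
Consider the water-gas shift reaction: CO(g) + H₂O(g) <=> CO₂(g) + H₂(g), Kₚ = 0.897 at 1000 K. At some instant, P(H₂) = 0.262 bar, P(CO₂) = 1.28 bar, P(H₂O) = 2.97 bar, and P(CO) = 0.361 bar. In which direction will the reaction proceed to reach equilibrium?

Qₚ = P(CO₂)·P(H₂) / (P(CO)·P(H₂O)) = (1.28)·(0.262) / ((0.361)·(2.97)) = 0.313
Qₚ = 0.313 < Kₚ = 0.897, so the forward reaction proceeds.

toward products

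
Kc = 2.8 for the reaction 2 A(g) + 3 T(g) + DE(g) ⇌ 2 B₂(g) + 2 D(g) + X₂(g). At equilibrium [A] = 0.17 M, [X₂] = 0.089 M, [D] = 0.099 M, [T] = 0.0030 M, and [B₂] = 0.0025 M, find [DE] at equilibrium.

[DE] = 2.5 M

At equilibrium, Kc = [B₂]²·[D]²·[X₂] / ([A]²·[T]³·[DE]) = 2.8.
(0.0025)²·(0.099)²·(0.089) / ((0.17)²·(0.0030)³·([DE])) = 2.8
[DE] = 2.50 = 2.5 M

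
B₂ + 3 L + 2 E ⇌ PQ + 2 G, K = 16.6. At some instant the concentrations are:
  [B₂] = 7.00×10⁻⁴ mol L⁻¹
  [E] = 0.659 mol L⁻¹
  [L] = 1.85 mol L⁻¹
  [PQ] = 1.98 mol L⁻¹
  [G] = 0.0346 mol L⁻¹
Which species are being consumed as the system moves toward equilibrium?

B₂, L, E (reactants)

Q = [PQ]·[G]² / ([B₂]·[L]³·[E]²) = (1.98)·(0.0346)² / ((7.00×10⁻⁴)·(1.85)³·(0.659)²) = 1.23
Q = 1.23 < K = 16.6: net forward reaction.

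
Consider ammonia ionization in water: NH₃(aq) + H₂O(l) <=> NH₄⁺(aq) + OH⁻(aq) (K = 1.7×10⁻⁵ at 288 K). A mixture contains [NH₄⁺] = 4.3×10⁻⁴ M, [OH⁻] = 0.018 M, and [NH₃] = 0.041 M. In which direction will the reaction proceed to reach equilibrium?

reverse (toward reactants)

(H₂O is a pure liquid — omitted from Q.)
Q = [NH₄⁺]·[OH⁻] / [NH₃] = (4.3×10⁻⁴)·(0.018) / (0.041) = 1.9×10⁻⁴
Q = 1.9×10⁻⁴ > K = 1.7×10⁻⁵, so the reverse reaction proceeds.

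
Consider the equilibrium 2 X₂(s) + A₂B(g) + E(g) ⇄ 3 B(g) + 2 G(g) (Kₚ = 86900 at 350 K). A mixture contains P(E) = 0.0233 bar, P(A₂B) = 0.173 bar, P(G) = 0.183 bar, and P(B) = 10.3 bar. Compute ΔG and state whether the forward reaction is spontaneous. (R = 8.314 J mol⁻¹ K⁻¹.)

ΔG = -6.57 kJ/mol; the forward reaction is spontaneous

(X₂ is a pure solid — omitted from Qₚ.)
Qₚ = P(B)³·P(G)² / (P(A₂B)·P(E)) = (10.3)³·(0.183)² / ((0.173)·(0.0233)) = 9080
ΔG = RT ln(Qₚ/Kₚ) = (8.314 J mol⁻¹ K⁻¹)(350 K) × ln(9080/86900)
   = (2.910 kJ/mol)(-2.259) = -6.57 kJ/mol
ΔG < 0, so the forward reaction is spontaneous (proceeds forward).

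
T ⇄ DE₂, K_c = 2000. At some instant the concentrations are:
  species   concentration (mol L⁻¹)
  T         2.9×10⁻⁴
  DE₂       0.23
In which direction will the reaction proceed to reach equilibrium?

Q_c = [DE₂] / [T] = (0.23) / (2.9×10⁻⁴) = 790
Q_c = 790 < K_c = 2000, so the forward reaction proceeds.

toward products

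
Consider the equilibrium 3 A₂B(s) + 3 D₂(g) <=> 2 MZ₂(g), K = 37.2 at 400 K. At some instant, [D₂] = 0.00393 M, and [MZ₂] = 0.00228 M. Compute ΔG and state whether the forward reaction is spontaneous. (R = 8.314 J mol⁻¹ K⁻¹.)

(A₂B is a pure solid — omitted from Q.)
Q = [MZ₂]² / [D₂]³ = (0.00228)² / (0.00393)³ = 85.6
ΔG = RT ln(Q/K) = (8.314 J mol⁻¹ K⁻¹)(400 K) × ln(85.6/37.2)
   = (3.326 kJ/mol)(0.8334) = 2.77 kJ/mol
ΔG > 0, so the forward reaction is non-spontaneous (proceeds in reverse).

ΔG = 2.77 kJ/mol; the forward reaction is non-spontaneous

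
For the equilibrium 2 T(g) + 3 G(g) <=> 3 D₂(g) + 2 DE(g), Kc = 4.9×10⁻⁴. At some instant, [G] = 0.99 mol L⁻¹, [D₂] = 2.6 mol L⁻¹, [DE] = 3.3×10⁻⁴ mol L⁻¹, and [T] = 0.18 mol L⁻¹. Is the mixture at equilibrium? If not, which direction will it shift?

no; Q < K, reaction proceeds forward

Qc = [D₂]³·[DE]² / ([T]²·[G]³) = (2.6)³·(3.3×10⁻⁴)² / ((0.18)²·(0.99)³) = 6.1×10⁻⁵
Qc = 6.1×10⁻⁵ < Kc = 4.9×10⁻⁴: net forward reaction.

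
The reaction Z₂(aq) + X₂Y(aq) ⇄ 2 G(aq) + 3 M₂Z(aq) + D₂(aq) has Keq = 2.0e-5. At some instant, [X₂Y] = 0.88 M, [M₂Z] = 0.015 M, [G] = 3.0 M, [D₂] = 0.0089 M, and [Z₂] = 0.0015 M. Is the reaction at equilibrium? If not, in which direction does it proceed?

Q = [G]²·[M₂Z]³·[D₂] / ([Z₂]·[X₂Y]) = (3.0)²·(0.015)³·(0.0089) / ((0.0015)·(0.88)) = 2.0e-4
Q = 2.0e-4 > Keq = 2.0e-5, so the reverse reaction proceeds.

to the left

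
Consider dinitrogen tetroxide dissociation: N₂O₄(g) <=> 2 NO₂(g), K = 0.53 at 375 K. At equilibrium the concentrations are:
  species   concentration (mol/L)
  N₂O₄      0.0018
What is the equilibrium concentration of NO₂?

[NO₂] = 0.031 mol/L

At equilibrium, K = [NO₂]² / [N₂O₄] = 0.53.
([NO₂])² / (0.0018) = 0.53
[NO₂]² = 9.54×10⁻⁴ ⇒ [NO₂] = 0.031 mol/L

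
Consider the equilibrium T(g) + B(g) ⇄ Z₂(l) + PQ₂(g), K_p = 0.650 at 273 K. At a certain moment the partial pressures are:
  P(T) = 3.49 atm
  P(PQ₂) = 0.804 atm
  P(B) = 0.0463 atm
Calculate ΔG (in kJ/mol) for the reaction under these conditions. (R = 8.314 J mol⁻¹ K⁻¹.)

(Z₂ is a pure liquid — omitted from Q_p.)
Q_p = P(PQ₂) / (P(T)·P(B)) = (0.804) / ((3.49)·(0.0463)) = 4.98
ΔG = RT ln(Q_p/K_p) = (8.314 J mol⁻¹ K⁻¹)(273 K) × ln(4.98/0.650)
   = (2.270 kJ/mol)(2.036) = 4.62 kJ/mol
ΔG > 0, so the forward reaction is non-spontaneous (proceeds in reverse).

ΔG = 4.62 kJ/mol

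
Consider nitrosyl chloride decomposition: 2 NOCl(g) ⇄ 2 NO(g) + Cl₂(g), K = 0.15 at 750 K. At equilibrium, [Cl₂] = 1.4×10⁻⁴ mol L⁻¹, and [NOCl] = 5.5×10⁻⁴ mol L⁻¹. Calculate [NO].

At equilibrium, K = [NO]²·[Cl₂] / [NOCl]² = 0.15.
([NO])²·(1.4×10⁻⁴) / (5.5×10⁻⁴)² = 0.15
[NO]² = 3.24×10⁻⁴ ⇒ [NO] = 0.018 mol L⁻¹

[NO] = 0.018 mol L⁻¹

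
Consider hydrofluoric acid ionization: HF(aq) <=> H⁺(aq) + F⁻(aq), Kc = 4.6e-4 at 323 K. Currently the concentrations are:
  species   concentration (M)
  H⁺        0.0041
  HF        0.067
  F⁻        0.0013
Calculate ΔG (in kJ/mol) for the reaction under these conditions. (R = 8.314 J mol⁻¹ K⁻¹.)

Qc = [H⁺]·[F⁻] / [HF] = (0.0041)·(0.0013) / (0.067) = 7.96e-5
ΔG = RT ln(Qc/Kc) = (8.314 J mol⁻¹ K⁻¹)(323 K) × ln(7.96e-5/4.6e-4)
   = (2.685 kJ/mol)(-1.754) = -4.71 kJ/mol
ΔG < 0, so the forward reaction is spontaneous (proceeds forward).

ΔG = -4.71 kJ/mol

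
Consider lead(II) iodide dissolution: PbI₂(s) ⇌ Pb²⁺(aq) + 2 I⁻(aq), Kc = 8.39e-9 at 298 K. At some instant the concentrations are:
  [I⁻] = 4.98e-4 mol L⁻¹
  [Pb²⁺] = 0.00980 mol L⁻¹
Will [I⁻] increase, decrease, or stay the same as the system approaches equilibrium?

increase

(PbI₂ is a pure solid — omitted from Qc.)
Qc = [Pb²⁺]·[I⁻]² = (0.00980)·(4.98e-4)² = 2.43e-9
Qc = 2.43e-9 < Kc = 8.39e-9: net forward reaction.
I⁻ is a product, so it increases.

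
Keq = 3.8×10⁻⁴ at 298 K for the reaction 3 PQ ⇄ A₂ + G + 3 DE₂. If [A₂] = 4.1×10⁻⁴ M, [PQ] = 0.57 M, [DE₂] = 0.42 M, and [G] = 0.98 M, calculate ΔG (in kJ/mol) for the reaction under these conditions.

ΔG = -2.13 kJ/mol

Q = [A₂]·[G]·[DE₂]³ / [PQ]³ = (4.1×10⁻⁴)·(0.98)·(0.42)³ / (0.57)³ = 1.61×10⁻⁴
ΔG = RT ln(Q/Keq) = (8.314 J mol⁻¹ K⁻¹)(298 K) × ln(1.61×10⁻⁴/3.8×10⁻⁴)
   = (2.478 kJ/mol)(-0.8588) = -2.13 kJ/mol
ΔG < 0, so the forward reaction is spontaneous (proceeds forward).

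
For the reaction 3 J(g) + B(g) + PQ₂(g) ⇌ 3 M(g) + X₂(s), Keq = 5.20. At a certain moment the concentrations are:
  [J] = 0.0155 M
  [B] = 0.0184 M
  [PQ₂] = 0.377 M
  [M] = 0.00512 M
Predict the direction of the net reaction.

neither direction; the system is at equilibrium

(X₂ is a pure solid — omitted from Q.)
Q = [M]³ / ([J]³·[B]·[PQ₂]) = (0.00512)³ / ((0.0155)³·(0.0184)·(0.377)) = 5.20
Q = 5.20 = Keq, so the system is already at equilibrium.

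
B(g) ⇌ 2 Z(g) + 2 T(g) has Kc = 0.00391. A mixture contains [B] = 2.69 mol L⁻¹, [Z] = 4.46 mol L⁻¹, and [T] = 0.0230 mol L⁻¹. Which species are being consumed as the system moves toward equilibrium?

none (at equilibrium)

Qc = [Z]²·[T]² / [B] = (4.46)²·(0.0230)² / (2.69) = 0.00391
Qc = 0.00391 = Kc; the system is at equilibrium.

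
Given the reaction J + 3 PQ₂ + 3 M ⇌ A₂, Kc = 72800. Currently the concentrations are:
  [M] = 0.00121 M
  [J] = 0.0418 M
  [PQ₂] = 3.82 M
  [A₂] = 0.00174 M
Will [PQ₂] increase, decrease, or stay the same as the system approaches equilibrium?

increase

Qc = [A₂] / ([J]·[PQ₂]³·[M]³) = (0.00174) / ((0.0418)·(3.82)³·(0.00121)³) = 4.22×10⁵
Qc = 4.22×10⁵ > Kc = 72800: net reverse reaction.
PQ₂ is a reactant, so it increases.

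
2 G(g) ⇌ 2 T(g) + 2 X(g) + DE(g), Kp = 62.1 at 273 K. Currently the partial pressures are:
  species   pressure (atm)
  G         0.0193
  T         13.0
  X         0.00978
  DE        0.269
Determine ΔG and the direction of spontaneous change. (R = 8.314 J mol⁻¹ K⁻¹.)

Qp = P(T)²·P(X)²·P(DE) / P(G)² = (13.0)²·(0.00978)²·(0.269) / (0.0193)² = 11.7
ΔG = RT ln(Qp/Kp) = (8.314 J mol⁻¹ K⁻¹)(273 K) × ln(11.7/62.1)
   = (2.270 kJ/mol)(-1.669) = -3.79 kJ/mol
ΔG < 0, so the forward reaction is spontaneous (proceeds forward).

ΔG = -3.79 kJ/mol; the forward reaction is spontaneous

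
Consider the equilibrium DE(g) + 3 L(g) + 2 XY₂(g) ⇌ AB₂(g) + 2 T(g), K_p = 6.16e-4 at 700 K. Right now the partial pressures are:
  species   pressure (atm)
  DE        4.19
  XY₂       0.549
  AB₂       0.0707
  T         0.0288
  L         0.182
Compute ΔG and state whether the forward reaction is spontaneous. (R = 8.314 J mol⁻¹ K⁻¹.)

ΔG = 14.7 kJ/mol; the forward reaction is non-spontaneous

Q_p = P(AB₂)·P(T)² / (P(DE)·P(L)³·P(XY₂)²) = (0.0707)·(0.0288)² / ((4.19)·(0.182)³·(0.549)²) = 0.00770
ΔG = RT ln(Q_p/K_p) = (8.314 J mol⁻¹ K⁻¹)(700 K) × ln(0.00770/6.16e-4)
   = (5.820 kJ/mol)(2.526) = 14.7 kJ/mol
ΔG > 0, so the forward reaction is non-spontaneous (proceeds in reverse).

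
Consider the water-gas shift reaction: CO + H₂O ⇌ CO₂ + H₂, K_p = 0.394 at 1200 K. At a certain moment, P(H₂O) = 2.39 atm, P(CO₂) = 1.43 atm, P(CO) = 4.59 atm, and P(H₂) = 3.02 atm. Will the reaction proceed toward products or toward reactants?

Q_p = P(CO₂)·P(H₂) / (P(CO)·P(H₂O)) = (1.43)·(3.02) / ((4.59)·(2.39)) = 0.394
Q_p = 0.394 = K_p, so the system is already at equilibrium.

neither direction; the system is at equilibrium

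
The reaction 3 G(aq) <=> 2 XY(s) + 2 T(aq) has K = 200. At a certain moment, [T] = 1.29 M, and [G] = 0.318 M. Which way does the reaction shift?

to the right

(XY is a pure solid — omitted from Q.)
Q = [T]² / [G]³ = (1.29)² / (0.318)³ = 51.7
Q = 51.7 < K = 200, so the forward reaction proceeds.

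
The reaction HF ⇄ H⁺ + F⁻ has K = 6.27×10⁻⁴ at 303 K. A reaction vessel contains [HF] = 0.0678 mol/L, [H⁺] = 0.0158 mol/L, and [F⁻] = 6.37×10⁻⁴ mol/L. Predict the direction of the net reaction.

in the forward direction

Q = [H⁺]·[F⁻] / [HF] = (0.0158)·(6.37×10⁻⁴) / (0.0678) = 1.48×10⁻⁴
Q = 1.48×10⁻⁴ < K = 6.27×10⁻⁴, so the forward reaction proceeds.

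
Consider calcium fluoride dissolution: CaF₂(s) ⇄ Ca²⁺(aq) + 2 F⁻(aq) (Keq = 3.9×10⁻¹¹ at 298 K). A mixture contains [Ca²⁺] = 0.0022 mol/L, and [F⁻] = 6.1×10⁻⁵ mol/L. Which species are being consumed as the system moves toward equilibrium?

(CaF₂ is a pure solid — omitted from Q.)
Q = [Ca²⁺]·[F⁻]² = (0.0022)·(6.1×10⁻⁵)² = 8.2×10⁻¹²
Q = 8.2×10⁻¹² < Keq = 3.9×10⁻¹¹: net forward reaction.

CaF₂ (reactants)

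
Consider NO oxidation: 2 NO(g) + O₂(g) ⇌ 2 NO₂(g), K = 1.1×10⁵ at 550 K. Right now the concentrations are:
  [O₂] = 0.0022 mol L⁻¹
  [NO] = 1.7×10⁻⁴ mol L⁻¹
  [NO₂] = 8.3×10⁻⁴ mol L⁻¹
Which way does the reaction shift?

Q = [NO₂]² / ([NO]²·[O₂]) = (8.3×10⁻⁴)² / ((1.7×10⁻⁴)²·(0.0022)) = 11000
Q = 11000 < K = 1.1×10⁵, so the forward reaction proceeds.

forward (toward products)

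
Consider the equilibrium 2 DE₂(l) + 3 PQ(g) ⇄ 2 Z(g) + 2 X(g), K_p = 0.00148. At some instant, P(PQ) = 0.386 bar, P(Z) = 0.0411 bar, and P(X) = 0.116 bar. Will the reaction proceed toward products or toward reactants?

(DE₂ is a pure liquid — omitted from Q_p.)
Q_p = P(Z)²·P(X)² / P(PQ)³ = (0.0411)²·(0.116)² / (0.386)³ = 3.95×10⁻⁴
Q_p = 3.95×10⁻⁴ < K_p = 0.00148, so the forward reaction proceeds.

to the right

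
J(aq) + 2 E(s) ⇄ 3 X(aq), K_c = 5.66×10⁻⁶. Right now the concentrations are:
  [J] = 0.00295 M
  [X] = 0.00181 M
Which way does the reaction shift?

in the forward direction

(E is a pure solid — omitted from Q_c.)
Q_c = [X]³ / [J] = (0.00181)³ / (0.00295) = 2.01×10⁻⁶
Q_c = 2.01×10⁻⁶ < K_c = 5.66×10⁻⁶, so the forward reaction proceeds.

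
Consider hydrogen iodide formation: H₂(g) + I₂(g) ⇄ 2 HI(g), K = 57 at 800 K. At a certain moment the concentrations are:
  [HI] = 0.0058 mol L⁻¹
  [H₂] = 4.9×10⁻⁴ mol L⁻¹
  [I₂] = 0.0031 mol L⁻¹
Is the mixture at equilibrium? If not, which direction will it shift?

no; Q < K, reaction proceeds forward

Q = [HI]² / ([H₂]·[I₂]) = (0.0058)² / ((4.9×10⁻⁴)·(0.0031)) = 22
Q = 22 < K = 57: net forward reaction.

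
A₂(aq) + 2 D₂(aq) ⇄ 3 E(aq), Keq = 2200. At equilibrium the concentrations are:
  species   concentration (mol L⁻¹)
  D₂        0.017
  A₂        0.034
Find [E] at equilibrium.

At equilibrium, Keq = [E]³ / ([A₂]·[D₂]²) = 2200.
([E])³ / ((0.034)·(0.017)²) = 2200
[E]³ = 0.0216 ⇒ [E] = 0.28 mol L⁻¹

[E] = 0.28 mol L⁻¹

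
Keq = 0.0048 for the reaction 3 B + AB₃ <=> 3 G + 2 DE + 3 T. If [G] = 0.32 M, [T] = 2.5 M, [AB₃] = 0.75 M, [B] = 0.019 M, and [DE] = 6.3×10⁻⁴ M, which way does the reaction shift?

Q = [G]³·[DE]²·[T]³ / ([B]³·[AB₃]) = (0.32)³·(6.3×10⁻⁴)²·(2.5)³ / ((0.019)³·(0.75)) = 0.040
Q = 0.040 > Keq = 0.0048, so the reverse reaction proceeds.

in the reverse direction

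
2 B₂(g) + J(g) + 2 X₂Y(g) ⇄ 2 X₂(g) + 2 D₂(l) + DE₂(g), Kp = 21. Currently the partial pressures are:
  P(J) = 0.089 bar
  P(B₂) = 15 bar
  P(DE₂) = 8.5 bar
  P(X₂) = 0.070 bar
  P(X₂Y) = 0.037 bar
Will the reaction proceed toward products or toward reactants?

(D₂ is a pure liquid — omitted from Qp.)
Qp = P(X₂)²·P(DE₂) / (P(B₂)²·P(J)·P(X₂Y)²) = (0.070)²·(8.5) / ((15)²·(0.089)·(0.037)²) = 1.5
Qp = 1.5 < Kp = 21, so the forward reaction proceeds.

to the right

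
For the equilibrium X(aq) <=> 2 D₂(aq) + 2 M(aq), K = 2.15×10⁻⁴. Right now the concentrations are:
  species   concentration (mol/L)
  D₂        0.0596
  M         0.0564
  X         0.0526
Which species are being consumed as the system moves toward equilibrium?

none (at equilibrium)

Q = [D₂]²·[M]² / [X] = (0.0596)²·(0.0564)² / (0.0526) = 2.15×10⁻⁴
Q = 2.15×10⁻⁴ = K; the system is at equilibrium.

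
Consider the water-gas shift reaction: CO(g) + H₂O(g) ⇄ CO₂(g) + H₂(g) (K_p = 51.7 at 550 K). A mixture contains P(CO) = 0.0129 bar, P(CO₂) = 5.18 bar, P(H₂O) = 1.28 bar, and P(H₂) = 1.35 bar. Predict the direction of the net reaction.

Q_p = P(CO₂)·P(H₂) / (P(CO)·P(H₂O)) = (5.18)·(1.35) / ((0.0129)·(1.28)) = 424
Q_p = 424 > K_p = 51.7, so the reverse reaction proceeds.

toward reactants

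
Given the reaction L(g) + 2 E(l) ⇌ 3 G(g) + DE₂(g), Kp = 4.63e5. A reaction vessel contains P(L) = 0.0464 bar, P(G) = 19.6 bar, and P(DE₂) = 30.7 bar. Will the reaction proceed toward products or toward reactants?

(E is a pure liquid — omitted from Qp.)
Qp = P(G)³·P(DE₂) / P(L) = (19.6)³·(30.7) / (0.0464) = 4.98e6
Qp = 4.98e6 > Kp = 4.63e5, so the reverse reaction proceeds.

reverse (toward reactants)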